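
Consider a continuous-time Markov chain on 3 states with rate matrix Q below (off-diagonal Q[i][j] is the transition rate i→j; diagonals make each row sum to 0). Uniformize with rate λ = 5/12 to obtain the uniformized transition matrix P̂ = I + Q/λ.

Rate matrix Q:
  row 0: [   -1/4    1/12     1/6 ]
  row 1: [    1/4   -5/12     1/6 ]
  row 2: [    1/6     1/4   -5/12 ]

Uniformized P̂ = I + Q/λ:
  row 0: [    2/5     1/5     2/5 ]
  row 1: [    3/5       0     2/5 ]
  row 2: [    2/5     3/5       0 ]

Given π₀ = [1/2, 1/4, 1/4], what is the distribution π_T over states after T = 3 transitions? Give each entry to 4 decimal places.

t=0: π = [0.5000, 0.2500, 0.2500]
t=1: π = [0.4500, 0.2500, 0.3000]
t=2: π = [0.4500, 0.2700, 0.2800]
t=3: π = [0.4540, 0.2580, 0.2880]

π = [0.4540, 0.2580, 0.2880]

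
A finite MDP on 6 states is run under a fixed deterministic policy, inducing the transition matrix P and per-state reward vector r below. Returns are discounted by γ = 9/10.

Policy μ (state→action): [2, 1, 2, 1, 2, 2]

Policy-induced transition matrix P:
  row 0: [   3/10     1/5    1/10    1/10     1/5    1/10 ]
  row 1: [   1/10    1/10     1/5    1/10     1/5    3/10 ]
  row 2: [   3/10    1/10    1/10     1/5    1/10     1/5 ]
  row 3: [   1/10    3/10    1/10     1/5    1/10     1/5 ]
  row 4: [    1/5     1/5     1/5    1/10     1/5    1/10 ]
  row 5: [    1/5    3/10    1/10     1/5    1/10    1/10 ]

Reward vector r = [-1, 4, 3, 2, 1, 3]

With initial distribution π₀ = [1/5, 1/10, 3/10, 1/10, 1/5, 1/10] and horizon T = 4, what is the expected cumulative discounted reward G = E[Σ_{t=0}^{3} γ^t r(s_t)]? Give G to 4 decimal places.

t=0: π = [0.2000, 0.1000, 0.3000, 0.1000, 0.2000, 0.1000], E[r] = 1.8000, γ^t·E[r] = 1.800000, running G = 1.800000
t=1: π = [0.2300, 0.1800, 0.1300, 0.1500, 0.1500, 0.1600], E[r] = 1.8100, γ^t·E[r] = 1.629000, running G = 3.429000
t=2: π = [0.2030, 0.2000, 0.1330, 0.1440, 0.1560, 0.1640], E[r] = 1.9320, γ^t·E[r] = 1.564920, running G = 4.993920
t=3: π = [0.1992, 0.1975, 0.1356, 0.1441, 0.1559, 0.1677], E[r] = 1.9448, γ^t·E[r] = 1.417759, running G = 6.411679

G = 6.4117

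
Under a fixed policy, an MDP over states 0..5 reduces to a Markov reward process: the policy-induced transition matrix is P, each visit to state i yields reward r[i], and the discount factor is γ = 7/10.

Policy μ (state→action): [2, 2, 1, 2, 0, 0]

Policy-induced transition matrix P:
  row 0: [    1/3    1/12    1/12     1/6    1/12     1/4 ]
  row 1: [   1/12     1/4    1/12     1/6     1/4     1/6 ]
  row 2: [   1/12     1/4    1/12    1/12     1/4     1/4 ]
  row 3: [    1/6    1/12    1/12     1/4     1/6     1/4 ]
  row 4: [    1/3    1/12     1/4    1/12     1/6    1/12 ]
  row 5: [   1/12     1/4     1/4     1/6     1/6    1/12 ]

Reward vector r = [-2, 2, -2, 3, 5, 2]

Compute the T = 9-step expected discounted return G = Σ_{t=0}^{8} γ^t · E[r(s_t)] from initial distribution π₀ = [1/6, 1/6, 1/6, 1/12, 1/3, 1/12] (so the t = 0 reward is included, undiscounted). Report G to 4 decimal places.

t=0: π = [0.1667, 0.1667, 0.1667, 0.0833, 0.3333, 0.0833], E[r] = 1.7500, γ^t·E[r] = 1.750000, running G = 1.750000
t=1: π = [0.2153, 0.1528, 0.1528, 0.1319, 0.1806, 0.1667], E[r] = 1.2014, γ^t·E[r] = 0.840972, running G = 2.590972
t=2: π = [0.1933, 0.1620, 0.1412, 0.1499, 0.1742, 0.1794], E[r] = 1.3345, γ^t·E[r] = 0.653900, running G = 3.244873
t=3: π = [0.1877, 0.1638, 0.1423, 0.1529, 0.1758, 0.1776], E[r] = 1.3605, γ^t·E[r] = 0.466663, running G = 3.711535
t=4: π = [0.1870, 0.1639, 0.1422, 0.1529, 0.1765, 0.1775], E[r] = 1.3657, γ^t·E[r] = 0.327914, running G = 4.039450
t=5: π = [0.1869, 0.1639, 0.1423, 0.1528, 0.1766, 0.1773], E[r] = 1.3655, γ^t·E[r] = 0.229507, running G = 4.268957
t=6: π = [0.1870, 0.1639, 0.1423, 0.1528, 0.1766, 0.1773], E[r] = 1.3655, γ^t·E[r] = 0.160654, running G = 4.429610
t=7: π = [0.1870, 0.1639, 0.1423, 0.1528, 0.1766, 0.1773], E[r] = 1.3655, γ^t·E[r] = 0.112455, running G = 4.542065
t=8: π = [0.1870, 0.1639, 0.1423, 0.1528, 0.1766, 0.1773], E[r] = 1.3655, γ^t·E[r] = 0.078719, running G = 4.620784

G = 4.6208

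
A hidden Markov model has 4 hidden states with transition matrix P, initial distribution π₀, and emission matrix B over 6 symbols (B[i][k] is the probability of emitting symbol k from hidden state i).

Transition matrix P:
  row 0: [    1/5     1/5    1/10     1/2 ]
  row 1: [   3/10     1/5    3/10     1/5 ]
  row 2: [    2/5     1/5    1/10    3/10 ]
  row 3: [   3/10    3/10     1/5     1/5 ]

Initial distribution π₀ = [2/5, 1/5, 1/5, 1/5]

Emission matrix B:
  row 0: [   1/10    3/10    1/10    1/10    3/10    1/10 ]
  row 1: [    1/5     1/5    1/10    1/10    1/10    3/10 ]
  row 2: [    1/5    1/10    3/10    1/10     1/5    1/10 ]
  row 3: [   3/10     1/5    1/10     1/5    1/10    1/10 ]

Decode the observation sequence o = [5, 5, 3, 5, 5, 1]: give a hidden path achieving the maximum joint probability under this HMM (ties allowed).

path = [1, 0, 3, 1, 1, 0]

t=0: δ = [4.000e-02, 6.000e-02, 2.000e-02, 2.000e-02]  (obs o_0=5)
t=1: δ = [1.800e-03, 3.600e-03, 1.800e-03, 2.000e-03]  ψ = [1, 1, 1, 0]  (obs o_1=5)
t=2: δ = [1.080e-04, 7.200e-05, 1.080e-04, 1.800e-04]  ψ = [1, 1, 1, 0]  (obs o_2=3)
t=3: δ = [5.400e-06, 1.620e-05, 3.600e-06, 5.400e-06]  ψ = [3, 3, 3, 0]  (obs o_3=5)
t=4: δ = [4.860e-07, 9.720e-07, 4.860e-07, 3.240e-07]  ψ = [1, 1, 1, 1]  (obs o_4=5)
t=5: δ = [8.748e-08, 3.888e-08, 2.916e-08, 4.860e-08]  ψ = [1, 1, 1, 0]  (obs o_5=1)
backtrack: best end state = 0; path = [1, 0, 3, 1, 1, 0]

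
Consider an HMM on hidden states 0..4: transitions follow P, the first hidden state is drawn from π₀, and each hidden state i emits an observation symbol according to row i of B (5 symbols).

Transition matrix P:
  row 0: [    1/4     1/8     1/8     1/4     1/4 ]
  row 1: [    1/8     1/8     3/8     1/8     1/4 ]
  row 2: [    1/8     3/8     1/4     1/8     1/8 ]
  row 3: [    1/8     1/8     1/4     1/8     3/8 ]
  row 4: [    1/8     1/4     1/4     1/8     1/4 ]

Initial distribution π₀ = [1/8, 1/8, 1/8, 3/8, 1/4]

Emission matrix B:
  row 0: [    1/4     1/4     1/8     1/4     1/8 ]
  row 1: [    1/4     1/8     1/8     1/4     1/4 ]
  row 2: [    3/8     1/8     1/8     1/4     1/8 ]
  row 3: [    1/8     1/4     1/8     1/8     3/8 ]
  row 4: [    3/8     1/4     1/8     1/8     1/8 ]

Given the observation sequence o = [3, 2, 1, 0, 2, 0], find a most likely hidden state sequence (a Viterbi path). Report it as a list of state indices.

path = [3, 4, 4, 2, 1, 2]

t=0: δ = [3.125e-02, 3.125e-02, 3.125e-02, 4.688e-02, 3.125e-02]  (obs o_0=3)
t=1: δ = [9.766e-04, 1.465e-03, 1.465e-03, 9.766e-04, 2.197e-03]  ψ = [0, 2, 1, 0, 3]  (obs o_1=2)
t=2: δ = [6.866e-05, 6.866e-05, 6.866e-05, 6.866e-05, 1.373e-04]  ψ = [4, 2, 1, 4, 4]  (obs o_2=1)
t=3: δ = [4.292e-06, 8.583e-06, 1.287e-05, 2.146e-06, 1.287e-05]  ψ = [0, 4, 4, 0, 4]  (obs o_3=0)
t=4: δ = [2.012e-07, 6.035e-07, 4.023e-07, 2.012e-07, 4.023e-07]  ψ = [2, 2, 1, 2, 4]  (obs o_4=2)
t=5: δ = [1.886e-08, 3.772e-08, 8.487e-08, 9.430e-09, 5.658e-08]  ψ = [1, 2, 1, 1, 1]  (obs o_5=0)
backtrack: best end state = 2; path = [3, 4, 4, 2, 1, 2]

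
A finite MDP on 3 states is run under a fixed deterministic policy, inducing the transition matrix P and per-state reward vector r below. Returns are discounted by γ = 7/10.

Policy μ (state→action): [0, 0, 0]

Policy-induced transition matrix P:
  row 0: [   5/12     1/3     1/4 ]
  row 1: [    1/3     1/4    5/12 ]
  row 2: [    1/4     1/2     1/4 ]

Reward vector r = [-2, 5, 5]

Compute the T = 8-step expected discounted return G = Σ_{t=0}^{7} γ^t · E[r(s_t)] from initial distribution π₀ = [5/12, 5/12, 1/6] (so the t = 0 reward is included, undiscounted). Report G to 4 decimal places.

G = 7.6654

t=0: π = [0.4167, 0.4167, 0.1667], E[r] = 2.0833, γ^t·E[r] = 2.083333, running G = 2.083333
t=1: π = [0.3542, 0.3264, 0.3194], E[r] = 2.5208, γ^t·E[r] = 1.764583, running G = 3.847917
t=2: π = [0.3362, 0.3594, 0.3044], E[r] = 2.6464, γ^t·E[r] = 1.296742, running G = 5.144659
t=3: π = [0.3360, 0.3541, 0.3099], E[r] = 2.6481, γ^t·E[r] = 0.908298, running G = 6.052957
t=4: π = [0.3355, 0.3555, 0.3090], E[r] = 2.6514, γ^t·E[r] = 0.636613, running G = 6.689569
t=5: π = [0.3355, 0.3552, 0.3092], E[r] = 2.6512, γ^t·E[r] = 0.445590, running G = 7.135159
t=6: π = [0.3355, 0.3553, 0.3092], E[r] = 2.6513, γ^t·E[r] = 0.311926, running G = 7.447085
t=7: π = [0.3355, 0.3553, 0.3092], E[r] = 2.6513, γ^t·E[r] = 0.218347, running G = 7.665432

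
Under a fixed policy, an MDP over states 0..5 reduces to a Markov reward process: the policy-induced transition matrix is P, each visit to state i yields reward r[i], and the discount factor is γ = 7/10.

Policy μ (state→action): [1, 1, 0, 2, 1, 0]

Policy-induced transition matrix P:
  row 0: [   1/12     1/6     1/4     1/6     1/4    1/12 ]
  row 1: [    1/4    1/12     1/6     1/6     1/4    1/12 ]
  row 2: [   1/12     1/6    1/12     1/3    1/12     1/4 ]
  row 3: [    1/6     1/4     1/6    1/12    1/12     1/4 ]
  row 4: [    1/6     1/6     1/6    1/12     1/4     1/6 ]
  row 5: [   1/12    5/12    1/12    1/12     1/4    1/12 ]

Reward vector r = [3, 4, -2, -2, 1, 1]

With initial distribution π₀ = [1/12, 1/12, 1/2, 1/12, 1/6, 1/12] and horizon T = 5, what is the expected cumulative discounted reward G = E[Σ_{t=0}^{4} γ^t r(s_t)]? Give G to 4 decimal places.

t=0: π = [0.0833, 0.0833, 0.5000, 0.0833, 0.1667, 0.0833], E[r] = -0.3333, γ^t·E[r] = -0.333333, running G = -0.333333
t=1: π = [0.1181, 0.1875, 0.1250, 0.2222, 0.1528, 0.1944], E[r] = 0.7569, γ^t·E[r] = 0.529861, running G = 0.196528
t=2: π = [0.1458, 0.2182, 0.1499, 0.1400, 0.1921, 0.1539], E[r] = 1.0764, γ^t·E[r] = 0.527431, running G = 0.723958
t=3: π = [0.1474, 0.1986, 0.1535, 0.1511, 0.2017, 0.1477], E[r] = 0.9768, γ^t·E[r] = 0.335027, running G = 1.058985
t=4: π = [0.1458, 0.1996, 0.1539, 0.1505, 0.1992, 0.1509], E[r] = 0.9774, γ^t·E[r] = 0.234668, running G = 1.293653

G = 1.2937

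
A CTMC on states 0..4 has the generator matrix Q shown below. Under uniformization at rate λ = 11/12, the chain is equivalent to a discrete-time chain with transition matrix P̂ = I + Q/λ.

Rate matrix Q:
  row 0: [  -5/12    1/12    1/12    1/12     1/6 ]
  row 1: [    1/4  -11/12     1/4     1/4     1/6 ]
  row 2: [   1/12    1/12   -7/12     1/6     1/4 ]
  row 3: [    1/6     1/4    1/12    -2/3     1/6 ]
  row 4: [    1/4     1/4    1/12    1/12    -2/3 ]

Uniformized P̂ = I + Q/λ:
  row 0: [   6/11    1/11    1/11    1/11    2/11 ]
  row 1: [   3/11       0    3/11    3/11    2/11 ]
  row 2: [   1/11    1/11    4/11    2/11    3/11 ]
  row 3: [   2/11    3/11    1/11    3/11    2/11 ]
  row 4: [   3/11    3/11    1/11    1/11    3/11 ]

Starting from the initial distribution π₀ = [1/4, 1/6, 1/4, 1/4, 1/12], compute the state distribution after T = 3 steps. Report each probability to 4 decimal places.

π = [0.3077, 0.1473, 0.1641, 0.1641, 0.2169]

t=0: π = [0.2500, 0.1667, 0.2500, 0.2500, 0.0833]
t=1: π = [0.2727, 0.1364, 0.1894, 0.1894, 0.2121]
t=2: π = [0.2955, 0.1515, 0.1674, 0.1674, 0.2183]
t=3: π = [0.3077, 0.1473, 0.1641, 0.1641, 0.2169]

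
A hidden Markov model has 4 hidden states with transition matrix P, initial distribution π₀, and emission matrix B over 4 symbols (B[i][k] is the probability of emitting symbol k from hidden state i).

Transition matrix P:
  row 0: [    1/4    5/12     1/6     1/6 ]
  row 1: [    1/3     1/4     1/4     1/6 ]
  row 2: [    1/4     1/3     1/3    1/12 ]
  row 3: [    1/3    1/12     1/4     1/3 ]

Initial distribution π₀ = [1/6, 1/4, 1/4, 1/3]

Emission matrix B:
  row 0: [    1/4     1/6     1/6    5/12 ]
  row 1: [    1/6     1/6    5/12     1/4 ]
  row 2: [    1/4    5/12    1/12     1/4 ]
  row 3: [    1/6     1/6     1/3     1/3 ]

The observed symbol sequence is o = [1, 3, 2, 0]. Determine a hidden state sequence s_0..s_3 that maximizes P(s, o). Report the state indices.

t=0: δ = [2.778e-02, 4.167e-02, 1.042e-01, 5.556e-02]  (obs o_0=1)
t=1: δ = [1.085e-02, 8.681e-03, 8.681e-03, 6.173e-03]  ψ = [2, 2, 2, 3]  (obs o_1=3)
t=2: δ = [4.823e-04, 1.884e-03, 2.411e-04, 6.859e-04]  ψ = [1, 0, 2, 3]  (obs o_2=2)
t=3: δ = [1.570e-04, 7.849e-05, 1.177e-04, 5.233e-05]  ψ = [1, 1, 1, 1]  (obs o_3=0)
backtrack: best end state = 0; path = [2, 0, 1, 0]

path = [2, 0, 1, 0]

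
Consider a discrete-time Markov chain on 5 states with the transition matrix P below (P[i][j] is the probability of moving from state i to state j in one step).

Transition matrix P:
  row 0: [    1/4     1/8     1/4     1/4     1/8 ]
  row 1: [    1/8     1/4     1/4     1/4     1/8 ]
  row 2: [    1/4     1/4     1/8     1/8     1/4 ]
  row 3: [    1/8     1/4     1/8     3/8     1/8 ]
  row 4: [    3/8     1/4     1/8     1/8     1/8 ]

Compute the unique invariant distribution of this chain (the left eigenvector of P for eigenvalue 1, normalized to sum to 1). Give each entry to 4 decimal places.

Balance equations π_j = Σ_i π_i·P[i][j]:
  π_0 = 1/4·π_0 + 1/8·π_1 + 1/4·π_2 + 1/8·π_3 + 3/8·π_4
  π_1 = 1/8·π_0 + 1/4·π_1 + 1/4·π_2 + 1/4·π_3 + 1/4·π_4
  π_2 = 1/4·π_0 + 1/4·π_1 + 1/8·π_2 + 1/8·π_3 + 1/8·π_4
  π_3 = 1/4·π_0 + 1/4·π_1 + 1/8·π_2 + 3/8·π_3 + 1/8·π_4
  normalize: π_0 + π_1 + π_2 + π_3 + π_4 = 1
Solving the linear system gives exactly π = [370/1757, 393/1757, 45/251, 60/251, 37/251].

π = [0.2106, 0.2237, 0.1793, 0.2390, 0.1474]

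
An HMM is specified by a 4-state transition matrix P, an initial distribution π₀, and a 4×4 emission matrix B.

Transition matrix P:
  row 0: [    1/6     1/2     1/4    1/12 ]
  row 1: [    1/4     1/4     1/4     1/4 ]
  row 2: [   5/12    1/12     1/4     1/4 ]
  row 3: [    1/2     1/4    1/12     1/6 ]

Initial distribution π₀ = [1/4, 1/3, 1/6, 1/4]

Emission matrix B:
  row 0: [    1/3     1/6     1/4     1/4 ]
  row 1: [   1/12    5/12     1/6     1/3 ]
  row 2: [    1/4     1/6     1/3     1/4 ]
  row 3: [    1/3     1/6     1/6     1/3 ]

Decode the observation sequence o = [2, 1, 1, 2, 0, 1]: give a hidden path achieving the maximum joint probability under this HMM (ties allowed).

t=0: δ = [6.250e-02, 5.556e-02, 5.556e-02, 4.167e-02]  (obs o_0=2)
t=1: δ = [3.858e-03, 1.302e-02, 2.604e-03, 2.315e-03]  ψ = [2, 0, 0, 1]  (obs o_1=1)
t=2: δ = [5.425e-04, 1.356e-03, 5.425e-04, 5.425e-04]  ψ = [1, 1, 1, 1]  (obs o_2=1)
t=3: δ = [8.477e-05, 5.651e-05, 1.130e-04, 5.651e-05]  ψ = [1, 1, 1, 1]  (obs o_3=2)
t=4: δ = [1.570e-05, 3.532e-06, 7.064e-06, 9.419e-06]  ψ = [2, 0, 2, 2]  (obs o_4=0)
t=5: δ = [7.849e-07, 3.270e-06, 6.541e-07, 2.943e-07]  ψ = [3, 0, 0, 2]  (obs o_5=1)
backtrack: best end state = 1; path = [0, 1, 1, 2, 0, 1]

path = [0, 1, 1, 2, 0, 1]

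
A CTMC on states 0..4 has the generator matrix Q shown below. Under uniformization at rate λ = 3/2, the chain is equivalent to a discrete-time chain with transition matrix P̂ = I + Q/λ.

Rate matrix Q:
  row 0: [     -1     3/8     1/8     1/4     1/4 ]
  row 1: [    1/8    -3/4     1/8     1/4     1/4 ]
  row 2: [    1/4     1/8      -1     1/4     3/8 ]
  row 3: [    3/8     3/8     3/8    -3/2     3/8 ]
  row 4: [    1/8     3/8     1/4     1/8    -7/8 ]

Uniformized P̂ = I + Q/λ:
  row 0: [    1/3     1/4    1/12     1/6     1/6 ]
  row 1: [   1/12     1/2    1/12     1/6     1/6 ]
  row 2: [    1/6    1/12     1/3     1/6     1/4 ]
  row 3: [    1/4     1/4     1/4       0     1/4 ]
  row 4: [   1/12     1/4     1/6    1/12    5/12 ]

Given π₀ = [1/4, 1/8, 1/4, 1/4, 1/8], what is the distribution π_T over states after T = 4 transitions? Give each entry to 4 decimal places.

π = [0.1585, 0.2945, 0.1674, 0.1247, 0.2548]

t=0: π = [0.2500, 0.1250, 0.2500, 0.2500, 0.1250]
t=1: π = [0.2083, 0.2396, 0.1979, 0.1146, 0.2396]
t=2: π = [0.1710, 0.2769, 0.1719, 0.1276, 0.2526]
t=3: π = [0.1617, 0.2906, 0.1686, 0.1243, 0.2548]
t=4: π = [0.1585, 0.2945, 0.1674, 0.1247, 0.2548]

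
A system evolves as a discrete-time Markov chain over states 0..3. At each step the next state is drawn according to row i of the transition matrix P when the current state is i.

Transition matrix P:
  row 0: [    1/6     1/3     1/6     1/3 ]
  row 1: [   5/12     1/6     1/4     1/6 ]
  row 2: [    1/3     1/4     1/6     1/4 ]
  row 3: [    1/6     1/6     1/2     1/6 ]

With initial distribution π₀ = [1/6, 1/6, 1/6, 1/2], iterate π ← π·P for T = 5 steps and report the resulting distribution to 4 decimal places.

t=0: π = [0.1667, 0.1667, 0.1667, 0.5000]
t=1: π = [0.2361, 0.2083, 0.3472, 0.2083]
t=2: π = [0.2766, 0.2350, 0.2535, 0.2350]
t=3: π = [0.2677, 0.2339, 0.2646, 0.2339]
t=4: π = [0.2692, 0.2333, 0.2641, 0.2333]
t=5: π = [0.2690, 0.2335, 0.2639, 0.2335]

π = [0.2690, 0.2335, 0.2639, 0.2335]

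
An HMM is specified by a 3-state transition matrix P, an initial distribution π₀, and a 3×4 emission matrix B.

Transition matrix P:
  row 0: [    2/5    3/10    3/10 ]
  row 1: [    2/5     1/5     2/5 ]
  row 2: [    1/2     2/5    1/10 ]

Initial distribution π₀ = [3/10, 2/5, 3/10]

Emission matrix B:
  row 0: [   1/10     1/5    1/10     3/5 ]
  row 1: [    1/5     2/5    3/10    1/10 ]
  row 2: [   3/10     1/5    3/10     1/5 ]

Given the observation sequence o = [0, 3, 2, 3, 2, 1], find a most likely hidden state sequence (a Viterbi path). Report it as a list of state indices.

path = [2, 0, 2, 0, 2, 1]

t=0: δ = [3.000e-02, 8.000e-02, 9.000e-02]  (obs o_0=0)
t=1: δ = [2.700e-02, 3.600e-03, 6.400e-03]  ψ = [2, 2, 1]  (obs o_1=3)
t=2: δ = [1.080e-03, 2.430e-03, 2.430e-03]  ψ = [0, 0, 0]  (obs o_2=2)
t=3: δ = [7.290e-04, 9.720e-05, 1.944e-04]  ψ = [2, 2, 1]  (obs o_3=3)
t=4: δ = [2.916e-05, 6.561e-05, 6.561e-05]  ψ = [0, 0, 0]  (obs o_4=2)
t=5: δ = [6.561e-06, 1.050e-05, 5.249e-06]  ψ = [2, 2, 1]  (obs o_5=1)
backtrack: best end state = 1; path = [2, 0, 2, 0, 2, 1]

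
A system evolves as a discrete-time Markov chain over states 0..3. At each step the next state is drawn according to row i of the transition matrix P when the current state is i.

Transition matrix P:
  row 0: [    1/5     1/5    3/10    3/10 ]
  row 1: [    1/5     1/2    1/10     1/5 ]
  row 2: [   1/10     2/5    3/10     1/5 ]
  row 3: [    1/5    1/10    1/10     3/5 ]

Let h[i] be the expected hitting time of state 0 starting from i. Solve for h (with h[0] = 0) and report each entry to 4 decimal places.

First-step conditioning: h[0] = 0; for i ≠ 0, h[i] = 1 + Σ_k P[i][k]·h[k].
  h[1] = 1 + 1/2·h[1] + 1/10·h[2] + 1/5·h[3]
  h[2] = 1 + 2/5·h[1] + 3/10·h[2] + 1/5·h[3]
  h[3] = 1 + 1/10·h[1] + 1/10·h[2] + 3/5·h[3]
Solving the 3×3 linear system over states ≠ 0 gives exactly h = [0, 16/3, 6, 16/3] (h[0] = 0 is the target).

h = [0.0000, 5.3333, 6.0000, 5.3333]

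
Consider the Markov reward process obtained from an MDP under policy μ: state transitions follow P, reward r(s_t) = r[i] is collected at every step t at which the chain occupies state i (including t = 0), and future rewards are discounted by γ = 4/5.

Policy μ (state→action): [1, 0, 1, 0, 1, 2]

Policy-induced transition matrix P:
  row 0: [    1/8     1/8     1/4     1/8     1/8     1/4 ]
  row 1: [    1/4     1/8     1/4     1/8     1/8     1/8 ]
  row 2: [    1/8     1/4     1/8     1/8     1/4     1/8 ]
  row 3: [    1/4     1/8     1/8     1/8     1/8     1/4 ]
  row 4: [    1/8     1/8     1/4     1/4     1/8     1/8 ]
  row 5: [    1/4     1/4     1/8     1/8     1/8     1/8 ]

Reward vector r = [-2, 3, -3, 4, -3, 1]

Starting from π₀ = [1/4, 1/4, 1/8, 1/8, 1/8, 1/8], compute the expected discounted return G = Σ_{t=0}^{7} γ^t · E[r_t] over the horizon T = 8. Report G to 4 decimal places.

t=0: π = [0.2500, 0.2500, 0.1250, 0.1250, 0.1250, 0.1250], E[r] = 0.1250, γ^t·E[r] = 0.125000, running G = 0.125000
t=1: π = [0.1875, 0.1563, 0.2031, 0.1406, 0.1406, 0.1719], E[r] = -0.2031, γ^t·E[r] = -0.162500, running G = -0.037500
t=2: π = [0.1836, 0.1719, 0.1855, 0.1426, 0.1504, 0.1660], E[r] = -0.1230, γ^t·E[r] = -0.078750, running G = -0.116250
t=3: π = [0.1851, 0.1689, 0.1882, 0.1438, 0.1482, 0.1658], E[r] = -0.1316, γ^t·E[r] = -0.067375, running G = -0.183625
t=4: π = [0.1848, 0.1693, 0.1878, 0.1435, 0.1485, 0.1661], E[r] = -0.1306, γ^t·E[r] = -0.053488, running G = -0.237113
t=5: π = [0.1849, 0.1692, 0.1878, 0.1436, 0.1485, 0.1660], E[r] = -0.1306, γ^t·E[r] = -0.042794, running G = -0.279906
t=6: π = [0.1849, 0.1692, 0.1878, 0.1436, 0.1485, 0.1661], E[r] = -0.1306, γ^t·E[r] = -0.034241, running G = -0.314147
t=7: π = [0.1849, 0.1692, 0.1878, 0.1436, 0.1485, 0.1661], E[r] = -0.1306, γ^t·E[r] = -0.027392, running G = -0.341539

G = -0.3415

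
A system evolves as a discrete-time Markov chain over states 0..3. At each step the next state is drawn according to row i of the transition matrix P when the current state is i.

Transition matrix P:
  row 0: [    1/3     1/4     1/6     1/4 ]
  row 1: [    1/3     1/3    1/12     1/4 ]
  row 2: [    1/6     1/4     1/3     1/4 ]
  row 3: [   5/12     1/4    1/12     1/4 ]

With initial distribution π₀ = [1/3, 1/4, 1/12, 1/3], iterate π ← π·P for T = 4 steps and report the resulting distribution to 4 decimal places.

t=0: π = [0.3333, 0.2500, 0.0833, 0.3333]
t=1: π = [0.3472, 0.2708, 0.1319, 0.2500]
t=2: π = [0.3322, 0.2726, 0.1453, 0.2500]
t=3: π = [0.3300, 0.2727, 0.1473, 0.2500]
t=4: π = [0.3296, 0.2727, 0.1477, 0.2500]

π = [0.3296, 0.2727, 0.1477, 0.2500]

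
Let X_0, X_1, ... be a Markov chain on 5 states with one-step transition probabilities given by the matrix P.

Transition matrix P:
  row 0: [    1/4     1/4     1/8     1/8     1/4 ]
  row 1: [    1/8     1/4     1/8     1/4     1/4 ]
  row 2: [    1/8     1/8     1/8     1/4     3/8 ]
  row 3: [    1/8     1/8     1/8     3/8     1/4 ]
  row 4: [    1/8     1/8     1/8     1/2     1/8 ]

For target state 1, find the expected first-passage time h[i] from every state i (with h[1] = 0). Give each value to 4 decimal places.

h = [6.0000, 0.0000, 7.0000, 7.0000, 7.0000]

First-step conditioning: h[1] = 0; for i ≠ 1, h[i] = 1 + Σ_k P[i][k]·h[k].
  h[0] = 1 + 1/4·h[0] + 1/8·h[2] + 1/8·h[3] + 1/4·h[4]
  h[2] = 1 + 1/8·h[0] + 1/8·h[2] + 1/4·h[3] + 3/8·h[4]
  h[3] = 1 + 1/8·h[0] + 1/8·h[2] + 3/8·h[3] + 1/4·h[4]
  h[4] = 1 + 1/8·h[0] + 1/8·h[2] + 1/2·h[3] + 1/8·h[4]
Solving the 4×4 linear system over states ≠ 1 gives exactly h = [6, 0, 7, 7, 7] (h[1] = 0 is the target).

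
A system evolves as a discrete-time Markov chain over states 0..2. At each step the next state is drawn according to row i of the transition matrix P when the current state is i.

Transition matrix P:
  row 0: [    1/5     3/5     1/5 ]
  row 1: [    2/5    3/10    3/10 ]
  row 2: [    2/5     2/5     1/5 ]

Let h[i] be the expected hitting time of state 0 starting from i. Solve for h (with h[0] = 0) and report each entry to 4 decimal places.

First-step conditioning: h[0] = 0; for i ≠ 0, h[i] = 1 + Σ_k P[i][k]·h[k].
  h[1] = 1 + 3/10·h[1] + 3/10·h[2]
  h[2] = 1 + 2/5·h[1] + 1/5·h[2]
Solving the 2×2 linear system over states ≠ 0 gives exactly h = [0, 5/2, 5/2] (h[0] = 0 is the target).

h = [0.0000, 2.5000, 2.5000]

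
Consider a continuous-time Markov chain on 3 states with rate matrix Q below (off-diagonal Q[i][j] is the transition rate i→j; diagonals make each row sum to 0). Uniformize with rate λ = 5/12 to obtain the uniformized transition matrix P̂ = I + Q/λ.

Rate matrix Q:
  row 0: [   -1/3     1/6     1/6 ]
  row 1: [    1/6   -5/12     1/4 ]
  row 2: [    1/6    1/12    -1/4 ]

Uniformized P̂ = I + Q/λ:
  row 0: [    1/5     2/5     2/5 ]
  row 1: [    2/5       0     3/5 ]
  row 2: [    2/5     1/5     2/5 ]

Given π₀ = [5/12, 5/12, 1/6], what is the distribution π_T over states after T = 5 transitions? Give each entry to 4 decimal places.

π = [0.3333, 0.2223, 0.4444]

t=0: π = [0.4167, 0.4167, 0.1667]
t=1: π = [0.3167, 0.2000, 0.4833]
t=2: π = [0.3367, 0.2233, 0.4400]
t=3: π = [0.3327, 0.2227, 0.4447]
t=4: π = [0.3335, 0.2220, 0.4445]
t=5: π = [0.3333, 0.2223, 0.4444]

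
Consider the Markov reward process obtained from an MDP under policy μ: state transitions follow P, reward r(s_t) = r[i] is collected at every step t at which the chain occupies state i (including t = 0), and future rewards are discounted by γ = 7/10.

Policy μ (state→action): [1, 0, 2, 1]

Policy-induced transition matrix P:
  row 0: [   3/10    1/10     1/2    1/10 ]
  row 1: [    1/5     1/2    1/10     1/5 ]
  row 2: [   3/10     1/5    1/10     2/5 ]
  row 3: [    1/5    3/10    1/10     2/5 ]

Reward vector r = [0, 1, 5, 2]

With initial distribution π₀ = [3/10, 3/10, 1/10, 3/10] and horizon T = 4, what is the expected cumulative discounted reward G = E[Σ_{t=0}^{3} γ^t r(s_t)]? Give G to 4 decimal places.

G = 4.2325

t=0: π = [0.3000, 0.3000, 0.1000, 0.3000], E[r] = 1.4000, γ^t·E[r] = 1.400000, running G = 1.400000
t=1: π = [0.2400, 0.2900, 0.2200, 0.2500], E[r] = 1.8900, γ^t·E[r] = 1.323000, running G = 2.723000
t=2: π = [0.2460, 0.2880, 0.1960, 0.2700], E[r] = 1.8080, γ^t·E[r] = 0.885920, running G = 3.608920
t=3: π = [0.2442, 0.2888, 0.1984, 0.2686], E[r] = 1.8180, γ^t·E[r] = 0.623574, running G = 4.232494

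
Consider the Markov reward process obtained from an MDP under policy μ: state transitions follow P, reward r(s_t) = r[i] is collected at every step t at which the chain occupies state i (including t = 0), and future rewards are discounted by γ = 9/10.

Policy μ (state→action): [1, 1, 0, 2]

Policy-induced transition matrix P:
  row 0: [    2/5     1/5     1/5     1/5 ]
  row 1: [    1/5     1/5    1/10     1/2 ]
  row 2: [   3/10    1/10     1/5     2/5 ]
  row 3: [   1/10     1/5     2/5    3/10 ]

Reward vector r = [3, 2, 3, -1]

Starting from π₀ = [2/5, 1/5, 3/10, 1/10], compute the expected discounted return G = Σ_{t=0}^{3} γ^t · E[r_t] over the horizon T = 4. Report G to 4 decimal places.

G = 6.0724

t=0: π = [0.4000, 0.2000, 0.3000, 0.1000], E[r] = 2.4000, γ^t·E[r] = 2.400000, running G = 2.400000
t=1: π = [0.3000, 0.1700, 0.2000, 0.3300], E[r] = 1.5100, γ^t·E[r] = 1.359000, running G = 3.759000
t=2: π = [0.2470, 0.1800, 0.2490, 0.3240], E[r] = 1.5240, γ^t·E[r] = 1.234440, running G = 4.993440
t=3: π = [0.2419, 0.1751, 0.2468, 0.3362], E[r] = 1.4801, γ^t·E[r] = 1.078993, running G = 6.072433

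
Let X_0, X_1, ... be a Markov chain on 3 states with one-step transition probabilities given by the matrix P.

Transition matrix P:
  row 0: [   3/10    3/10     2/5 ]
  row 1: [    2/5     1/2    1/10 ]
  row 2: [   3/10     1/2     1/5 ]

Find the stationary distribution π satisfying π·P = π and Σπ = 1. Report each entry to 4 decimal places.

Balance equations π_j = Σ_i π_i·P[i][j]:
  π_0 = 3/10·π_0 + 2/5·π_1 + 3/10·π_2
  π_1 = 3/10·π_0 + 1/2·π_1 + 1/2·π_2
  normalize: π_0 + π_1 + π_2 = 1
Solving the linear system gives exactly π = [35/102, 22/51, 23/102].

π = [0.3431, 0.4314, 0.2255]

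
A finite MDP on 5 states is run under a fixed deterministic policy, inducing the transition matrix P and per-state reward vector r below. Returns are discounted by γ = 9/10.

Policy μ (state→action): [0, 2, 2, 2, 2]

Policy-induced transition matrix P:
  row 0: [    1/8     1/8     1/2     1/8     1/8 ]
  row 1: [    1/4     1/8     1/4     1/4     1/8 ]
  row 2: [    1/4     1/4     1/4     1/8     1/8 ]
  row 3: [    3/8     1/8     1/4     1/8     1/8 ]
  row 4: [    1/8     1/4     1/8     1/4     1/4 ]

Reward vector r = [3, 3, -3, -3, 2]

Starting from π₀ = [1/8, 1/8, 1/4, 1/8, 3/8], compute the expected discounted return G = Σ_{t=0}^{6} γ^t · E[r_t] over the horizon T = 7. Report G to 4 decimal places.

G = 1.1011

t=0: π = [0.1250, 0.1250, 0.2500, 0.1250, 0.3750], E[r] = 0.3750, γ^t·E[r] = 0.375000, running G = 0.375000
t=1: π = [0.2031, 0.2031, 0.2344, 0.1875, 0.1719], E[r] = 0.2969, γ^t·E[r] = 0.267188, running G = 0.642188
t=2: π = [0.2266, 0.1758, 0.2793, 0.1719, 0.1465], E[r] = 0.1465, γ^t·E[r] = 0.118652, running G = 0.760840
t=3: π = [0.2249, 0.1782, 0.2883, 0.1653, 0.1433], E[r] = 0.1350, γ^t·E[r] = 0.098422, running G = 0.859262
t=4: π = [0.2246, 0.1790, 0.2883, 0.1652, 0.1429], E[r] = 0.1361, γ^t·E[r] = 0.089321, running G = 0.948583
t=5: π = [0.2247, 0.1789, 0.2883, 0.1652, 0.1429], E[r] = 0.1360, γ^t·E[r] = 0.080283, running G = 1.028866
t=6: π = [0.2247, 0.1789, 0.2883, 0.1652, 0.1429], E[r] = 0.1359, γ^t·E[r] = 0.072227, running G = 1.101093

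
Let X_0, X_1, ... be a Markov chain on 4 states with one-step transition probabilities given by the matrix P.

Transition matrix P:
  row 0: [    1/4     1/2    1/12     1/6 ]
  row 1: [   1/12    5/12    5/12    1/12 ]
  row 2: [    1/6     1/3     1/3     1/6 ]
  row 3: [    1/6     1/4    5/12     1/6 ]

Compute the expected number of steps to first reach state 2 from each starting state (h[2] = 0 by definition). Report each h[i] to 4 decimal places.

First-step conditioning: h[2] = 0; for i ≠ 2, h[i] = 1 + Σ_k P[i][k]·h[k].
  h[0] = 1 + 1/4·h[0] + 1/2·h[1] + 1/6·h[3]
  h[1] = 1 + 1/12·h[0] + 5/12·h[1] + 1/12·h[3]
  h[3] = 1 + 1/6·h[0] + 1/4·h[1] + 1/6·h[3]
Solving the 3×3 linear system over states ≠ 2 gives exactly h = [1836/497, 1308/497, 0, 1356/497] (h[2] = 0 is the target).

h = [3.6942, 2.6318, 0.0000, 2.7284]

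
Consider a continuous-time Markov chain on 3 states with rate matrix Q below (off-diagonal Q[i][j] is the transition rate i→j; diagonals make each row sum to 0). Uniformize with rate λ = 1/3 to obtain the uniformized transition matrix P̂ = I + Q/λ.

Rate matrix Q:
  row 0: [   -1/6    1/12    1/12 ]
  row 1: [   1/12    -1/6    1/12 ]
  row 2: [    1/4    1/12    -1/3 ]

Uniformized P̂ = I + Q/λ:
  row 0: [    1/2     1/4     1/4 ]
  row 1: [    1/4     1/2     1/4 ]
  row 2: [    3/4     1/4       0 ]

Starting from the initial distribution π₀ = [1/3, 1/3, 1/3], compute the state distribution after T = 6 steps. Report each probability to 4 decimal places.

π = [0.4666, 0.3333, 0.2000]

t=0: π = [0.3333, 0.3333, 0.3333]
t=1: π = [0.5000, 0.3333, 0.1667]
t=2: π = [0.4583, 0.3333, 0.2083]
t=3: π = [0.4688, 0.3333, 0.1979]
t=4: π = [0.4661, 0.3333, 0.2005]
t=5: π = [0.4668, 0.3333, 0.1999]
t=6: π = [0.4666, 0.3333, 0.2000]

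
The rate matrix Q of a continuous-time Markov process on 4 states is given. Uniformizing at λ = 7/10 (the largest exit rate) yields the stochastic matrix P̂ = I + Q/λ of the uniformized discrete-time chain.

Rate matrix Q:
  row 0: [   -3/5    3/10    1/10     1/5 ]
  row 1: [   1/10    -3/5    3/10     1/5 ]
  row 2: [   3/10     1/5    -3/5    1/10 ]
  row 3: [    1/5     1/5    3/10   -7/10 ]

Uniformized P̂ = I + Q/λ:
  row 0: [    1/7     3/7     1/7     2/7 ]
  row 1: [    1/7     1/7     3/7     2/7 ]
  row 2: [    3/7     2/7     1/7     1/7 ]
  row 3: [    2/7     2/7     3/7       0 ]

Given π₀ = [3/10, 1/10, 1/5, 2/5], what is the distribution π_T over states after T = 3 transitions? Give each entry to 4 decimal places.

π = [0.2501, 0.2810, 0.2805, 0.1883]

t=0: π = [0.3000, 0.1000, 0.2000, 0.4000]
t=1: π = [0.2571, 0.3143, 0.2857, 0.1429]
t=2: π = [0.2449, 0.2776, 0.2735, 0.2041]
t=3: π = [0.2501, 0.2810, 0.2805, 0.1883]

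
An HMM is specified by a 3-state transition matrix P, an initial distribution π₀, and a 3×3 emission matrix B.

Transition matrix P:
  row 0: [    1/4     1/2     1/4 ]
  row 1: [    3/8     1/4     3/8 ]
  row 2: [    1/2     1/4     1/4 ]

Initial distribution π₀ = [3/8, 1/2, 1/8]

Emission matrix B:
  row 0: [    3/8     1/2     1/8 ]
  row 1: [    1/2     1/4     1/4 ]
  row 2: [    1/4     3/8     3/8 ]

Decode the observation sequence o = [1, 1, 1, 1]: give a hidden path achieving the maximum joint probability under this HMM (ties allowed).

t=0: δ = [1.875e-01, 1.250e-01, 4.688e-02]  (obs o_0=1)
t=1: δ = [2.344e-02, 2.344e-02, 1.758e-02]  ψ = [0, 0, 0]  (obs o_1=1)
t=2: δ = [4.395e-03, 2.930e-03, 3.296e-03]  ψ = [1, 0, 1]  (obs o_2=1)
t=3: δ = [8.240e-04, 5.493e-04, 4.120e-04]  ψ = [2, 0, 0]  (obs o_3=1)
backtrack: best end state = 0; path = [0, 1, 2, 0]

path = [0, 1, 2, 0]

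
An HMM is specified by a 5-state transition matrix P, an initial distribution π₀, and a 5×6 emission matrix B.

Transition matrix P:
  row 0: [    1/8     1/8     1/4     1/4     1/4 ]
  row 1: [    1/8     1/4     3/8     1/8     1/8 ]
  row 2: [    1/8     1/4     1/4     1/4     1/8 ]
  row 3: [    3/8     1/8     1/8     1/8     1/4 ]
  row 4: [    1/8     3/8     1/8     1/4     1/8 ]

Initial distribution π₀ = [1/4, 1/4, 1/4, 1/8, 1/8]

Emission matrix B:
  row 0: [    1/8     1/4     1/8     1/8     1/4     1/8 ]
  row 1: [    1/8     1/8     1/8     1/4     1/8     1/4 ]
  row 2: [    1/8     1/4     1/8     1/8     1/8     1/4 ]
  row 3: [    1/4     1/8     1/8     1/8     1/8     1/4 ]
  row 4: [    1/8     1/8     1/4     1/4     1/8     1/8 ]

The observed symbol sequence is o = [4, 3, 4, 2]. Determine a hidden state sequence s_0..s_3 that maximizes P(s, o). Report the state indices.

path = [0, 3, 0, 4]

t=0: δ = [6.250e-02, 3.125e-02, 3.125e-02, 1.562e-02, 1.562e-02]  (obs o_0=4)
t=1: δ = [9.766e-04, 1.953e-03, 1.953e-03, 1.953e-03, 3.906e-03]  ψ = [0, 0, 0, 0, 0]  (obs o_1=3)
t=2: δ = [1.831e-04, 1.831e-04, 9.155e-05, 1.221e-04, 6.104e-05]  ψ = [3, 4, 1, 4, 3]  (obs o_2=4)
t=3: δ = [5.722e-06, 5.722e-06, 8.583e-06, 5.722e-06, 1.144e-05]  ψ = [3, 1, 1, 0, 0]  (obs o_3=2)
backtrack: best end state = 4; path = [0, 3, 0, 4]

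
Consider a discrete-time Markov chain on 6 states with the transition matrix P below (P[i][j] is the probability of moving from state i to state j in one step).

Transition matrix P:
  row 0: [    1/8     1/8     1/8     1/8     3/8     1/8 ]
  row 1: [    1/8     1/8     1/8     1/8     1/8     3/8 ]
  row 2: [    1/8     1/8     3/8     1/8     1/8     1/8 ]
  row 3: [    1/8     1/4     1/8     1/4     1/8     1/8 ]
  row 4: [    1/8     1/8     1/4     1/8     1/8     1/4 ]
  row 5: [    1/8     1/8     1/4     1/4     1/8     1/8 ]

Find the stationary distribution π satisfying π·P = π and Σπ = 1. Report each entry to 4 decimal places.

Balance equations π_j = Σ_i π_i·P[i][j]:
  π_0 = 1/8·π_0 + 1/8·π_1 + 1/8·π_2 + 1/8·π_3 + 1/8·π_4 + 1/8·π_5
  π_1 = 1/8·π_0 + 1/8·π_1 + 1/8·π_2 + 1/4·π_3 + 1/8·π_4 + 1/8·π_5
  π_2 = 1/8·π_0 + 1/8·π_1 + 3/8·π_2 + 1/8·π_3 + 1/4·π_4 + 1/4·π_5
  π_3 = 1/8·π_0 + 1/8·π_1 + 1/8·π_2 + 1/4·π_3 + 1/8·π_4 + 1/4·π_5
  π_4 = 3/8·π_0 + 1/8·π_1 + 1/8·π_2 + 1/8·π_3 + 1/8·π_4 + 1/8·π_5
  normalize: π_0 + π_1 + π_2 + π_3 + π_4 + π_5 = 1
Solving the linear system gives exactly π = [1/8, 2085/14272, 3181/14272, 301/1784, 5/32, 323/1784].

π = [0.1250, 0.1461, 0.2229, 0.1687, 0.1563, 0.1811]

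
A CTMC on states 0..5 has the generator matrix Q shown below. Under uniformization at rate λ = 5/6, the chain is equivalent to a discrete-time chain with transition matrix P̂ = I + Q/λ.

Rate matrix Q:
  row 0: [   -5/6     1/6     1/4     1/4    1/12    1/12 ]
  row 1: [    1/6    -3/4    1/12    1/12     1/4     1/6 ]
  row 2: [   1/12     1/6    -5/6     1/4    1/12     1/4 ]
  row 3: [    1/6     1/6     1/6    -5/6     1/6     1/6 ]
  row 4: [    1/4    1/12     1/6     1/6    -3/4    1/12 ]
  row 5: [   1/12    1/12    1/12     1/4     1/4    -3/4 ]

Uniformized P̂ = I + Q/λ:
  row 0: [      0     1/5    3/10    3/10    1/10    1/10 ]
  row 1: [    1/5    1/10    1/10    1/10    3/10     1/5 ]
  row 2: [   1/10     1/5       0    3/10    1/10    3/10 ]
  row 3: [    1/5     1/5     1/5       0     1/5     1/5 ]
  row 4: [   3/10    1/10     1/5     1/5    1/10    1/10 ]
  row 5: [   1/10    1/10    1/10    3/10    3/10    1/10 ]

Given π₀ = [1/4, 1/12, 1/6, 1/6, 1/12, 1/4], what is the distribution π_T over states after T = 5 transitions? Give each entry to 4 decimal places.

t=0: π = [0.2500, 0.0833, 0.1667, 0.1667, 0.0833, 0.2500]
t=1: π = [0.1167, 0.1583, 0.1583, 0.2250, 0.1833, 0.1583]
t=2: π = [0.1633, 0.1500, 0.1483, 0.1825, 0.1858, 0.1700]
t=3: π = [0.1541, 0.1494, 0.1547, 0.1967, 0.1823, 0.1629]
t=4: π = [0.1557, 0.1505, 0.1532, 0.1929, 0.1821, 0.1655]
t=5: π = [0.1552, 0.1502, 0.1533, 0.1938, 0.1825, 0.1650]

π = [0.1552, 0.1502, 0.1533, 0.1938, 0.1825, 0.1650]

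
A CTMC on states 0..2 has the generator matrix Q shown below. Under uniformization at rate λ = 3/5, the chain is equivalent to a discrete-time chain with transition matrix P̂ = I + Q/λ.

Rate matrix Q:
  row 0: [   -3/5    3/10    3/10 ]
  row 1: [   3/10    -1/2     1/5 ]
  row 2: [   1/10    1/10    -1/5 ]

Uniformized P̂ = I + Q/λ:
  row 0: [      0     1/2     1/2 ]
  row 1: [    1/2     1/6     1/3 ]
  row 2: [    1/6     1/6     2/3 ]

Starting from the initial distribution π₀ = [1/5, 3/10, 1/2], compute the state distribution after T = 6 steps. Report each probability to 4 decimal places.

t=0: π = [0.2000, 0.3000, 0.5000]
t=1: π = [0.2333, 0.2333, 0.5333]
t=2: π = [0.2056, 0.2444, 0.5500]
t=3: π = [0.2139, 0.2352, 0.5509]
t=4: π = [0.2094, 0.2380, 0.5526]
t=5: π = [0.2111, 0.2365, 0.5524]
t=6: π = [0.2103, 0.2370, 0.5527]

π = [0.2103, 0.2370, 0.5527]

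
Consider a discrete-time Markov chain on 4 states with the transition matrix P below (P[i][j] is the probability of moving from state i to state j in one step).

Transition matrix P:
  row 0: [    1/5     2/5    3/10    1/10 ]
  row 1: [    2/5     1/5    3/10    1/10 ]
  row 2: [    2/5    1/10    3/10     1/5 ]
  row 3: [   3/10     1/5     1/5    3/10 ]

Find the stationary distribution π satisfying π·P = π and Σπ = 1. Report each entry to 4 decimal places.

π = [0.3200, 0.2356, 0.2840, 0.1605]

Balance equations π_j = Σ_i π_i·P[i][j]:
  π_0 = 1/5·π_0 + 2/5·π_1 + 2/5·π_2 + 3/10·π_3
  π_1 = 2/5·π_0 + 1/5·π_1 + 1/10·π_2 + 1/5·π_3
  π_2 = 3/10·π_0 + 3/10·π_1 + 3/10·π_2 + 1/5·π_3
  normalize: π_0 + π_1 + π_2 + π_3 = 1
Solving the linear system gives exactly π = [311/972, 229/972, 23/81, 13/81].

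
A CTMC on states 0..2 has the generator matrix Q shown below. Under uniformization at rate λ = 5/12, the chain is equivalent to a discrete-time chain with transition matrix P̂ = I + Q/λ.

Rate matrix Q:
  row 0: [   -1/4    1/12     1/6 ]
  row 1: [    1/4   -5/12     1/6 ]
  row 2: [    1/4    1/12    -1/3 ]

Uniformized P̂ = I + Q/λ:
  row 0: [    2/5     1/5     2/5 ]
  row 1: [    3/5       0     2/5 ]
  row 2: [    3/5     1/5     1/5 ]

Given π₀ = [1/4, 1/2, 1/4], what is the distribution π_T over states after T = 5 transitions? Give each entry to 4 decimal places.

π = [0.5001, 0.1666, 0.3334]

t=0: π = [0.2500, 0.5000, 0.2500]
t=1: π = [0.5500, 0.1000, 0.3500]
t=2: π = [0.4900, 0.1800, 0.3300]
t=3: π = [0.5020, 0.1640, 0.3340]
t=4: π = [0.4996, 0.1672, 0.3332]
t=5: π = [0.5001, 0.1666, 0.3334]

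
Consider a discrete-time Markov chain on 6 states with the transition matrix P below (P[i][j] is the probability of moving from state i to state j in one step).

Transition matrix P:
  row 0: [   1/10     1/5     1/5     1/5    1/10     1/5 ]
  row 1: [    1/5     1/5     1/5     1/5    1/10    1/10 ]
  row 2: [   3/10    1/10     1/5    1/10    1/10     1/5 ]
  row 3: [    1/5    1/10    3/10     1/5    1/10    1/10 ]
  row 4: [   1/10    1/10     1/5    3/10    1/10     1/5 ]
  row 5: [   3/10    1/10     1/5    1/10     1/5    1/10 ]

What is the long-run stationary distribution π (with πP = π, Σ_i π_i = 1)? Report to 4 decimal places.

π = [0.2051, 0.1339, 0.2174, 0.1744, 0.1154, 0.1538]

Balance equations π_j = Σ_i π_i·P[i][j]:
  π_0 = 1/10·π_0 + 1/5·π_1 + 3/10·π_2 + 1/5·π_3 + 1/10·π_4 + 3/10·π_5
  π_1 = 1/5·π_0 + 1/5·π_1 + 1/10·π_2 + 1/10·π_3 + 1/10·π_4 + 1/10·π_5
  π_2 = 1/5·π_0 + 1/5·π_1 + 1/5·π_2 + 3/10·π_3 + 1/5·π_4 + 1/5·π_5
  π_3 = 1/5·π_0 + 1/5·π_1 + 1/10·π_2 + 1/5·π_3 + 3/10·π_4 + 1/10·π_5
  π_4 = 1/10·π_0 + 1/10·π_1 + 1/10·π_2 + 1/10·π_3 + 1/10·π_4 + 1/5·π_5
  normalize: π_0 + π_1 + π_2 + π_3 + π_4 + π_5 = 1
Solving the linear system gives exactly π = [622/3033, 3655/27297, 1319/6066, 529/3033, 6299/54594, 4198/27297].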